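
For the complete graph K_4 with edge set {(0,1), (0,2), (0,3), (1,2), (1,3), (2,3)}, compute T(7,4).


T(K_4; x,y) = x^3 + 3x^2 + 4xy + 2x + y^3 + 3y^2 + 2y.
Substituting x=7, y=4:
= 343 + 147 + 112 + 14 + 64 + 48 + 8
= 736.

736


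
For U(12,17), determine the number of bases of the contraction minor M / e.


Contracting e from U(12,17) gives U(11,16).
Bases of U(11,16) = C(16,11) = 16! / (11! * 5!) = 4368.

4368


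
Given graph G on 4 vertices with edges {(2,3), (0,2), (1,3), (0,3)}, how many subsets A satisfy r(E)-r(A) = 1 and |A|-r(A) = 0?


R(x,y) = sum over A in 2^E of x^(r(E)-r(A)) * y^(|A|-r(A)).
G has 4 vertices, 4 edges. r(E) = 3.
Enumerate all 2^4 = 16 subsets.
Count subsets with r(E)-r(A)=1 and |A|-r(A)=0: 6.

6


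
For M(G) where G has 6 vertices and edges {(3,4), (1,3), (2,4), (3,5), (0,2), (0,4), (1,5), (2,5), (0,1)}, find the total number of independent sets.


An independent set in a graphic matroid is an acyclic edge subset.
G has 6 vertices and 9 edges.
Enumerate all 2^9 = 512 subsets, checking for acyclicity.
Total independent sets = 314.

314


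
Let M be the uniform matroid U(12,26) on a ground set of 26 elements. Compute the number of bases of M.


Bases of U(12,26) are all 12-element subsets of the 26-element ground set.
Number of bases = C(26,12).
C(26,12) = 9657700.

9657700


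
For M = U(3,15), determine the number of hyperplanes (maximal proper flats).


Hyperplanes of U(3,15) are flats of rank 2.
In a uniform matroid, these are exactly the (2)-element subsets.
Count = C(15,2) = 15! / (2! * 13!) = 105.

105


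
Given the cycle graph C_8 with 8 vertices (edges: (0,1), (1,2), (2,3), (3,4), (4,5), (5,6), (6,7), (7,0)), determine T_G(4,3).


T(C_8; x,y) = x + x^2 + ... + x^(7) + y.
T(4,3) = 4^1 + 4^2 + 4^3 + 4^4 + 4^5 + 4^6 + 4^7 + 3
= 4 + 16 + 64 + 256 + 1024 + 4096 + 16384 + 3
= 21847.

21847


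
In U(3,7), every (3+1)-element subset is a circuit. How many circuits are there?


In U(3,7), circuits are the (4)-element subsets.
Any set of 4 elements is dependent, and removing any one element gives
an independent set of size 3, so it is a minimal dependent set.
Number of circuits = (7 choose 4) = 35.

35


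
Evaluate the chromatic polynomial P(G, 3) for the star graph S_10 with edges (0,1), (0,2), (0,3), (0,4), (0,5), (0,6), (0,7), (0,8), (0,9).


P(tree, k) = k * (k-1)^(9) for any tree on 10 vertices.
P(3) = 3 * 2^9 = 3 * 512 = 1536.

1536


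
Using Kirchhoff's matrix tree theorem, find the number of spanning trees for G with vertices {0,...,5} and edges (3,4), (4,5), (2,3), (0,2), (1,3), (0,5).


By Kirchhoff's matrix tree theorem, the number of spanning trees equals
the determinant of any cofactor of the Laplacian matrix L.
G has 6 vertices and 6 edges.
Computing the (5 x 5) cofactor determinant gives 5.

5


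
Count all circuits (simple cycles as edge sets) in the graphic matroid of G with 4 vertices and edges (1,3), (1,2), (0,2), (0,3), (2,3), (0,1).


A circuit in a graphic matroid = edge set of a simple cycle.
G has 4 vertices and 6 edges.
Enumerating all minimal edge subsets forming cycles...
Total circuits found: 7.

7


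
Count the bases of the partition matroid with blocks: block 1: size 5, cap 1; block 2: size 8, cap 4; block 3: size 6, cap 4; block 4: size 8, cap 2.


A basis picks exactly ci elements from block i.
Number of bases = product of C(|Si|, ci).
= C(5,1) * C(8,4) * C(6,4) * C(8,2)
= 5 * 70 * 15 * 28
= 147000.

147000


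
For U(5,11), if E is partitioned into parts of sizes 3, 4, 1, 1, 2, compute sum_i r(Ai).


r(Ai) = min(|Ai|, 5) for each part.
Sum = min(3,5) + min(4,5) + min(1,5) + min(1,5) + min(2,5)
    = 3 + 4 + 1 + 1 + 2
    = 11.

11


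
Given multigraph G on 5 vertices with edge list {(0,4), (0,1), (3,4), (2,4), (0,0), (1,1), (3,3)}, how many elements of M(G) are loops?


In a graphic matroid, a loop is a self-loop edge (u,u) with rank 0.
Examining all 7 edges for self-loops...
Self-loops found: (0,0), (1,1), (3,3)
Number of loops = 3.

3


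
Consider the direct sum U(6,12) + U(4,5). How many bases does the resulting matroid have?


Bases of a direct sum M1 + M2: |B| = |B(M1)| * |B(M2)|.
|B(U(6,12))| = C(12,6) = 924.
|B(U(4,5))| = C(5,4) = 5.
Total bases = 924 * 5 = 4620.

4620


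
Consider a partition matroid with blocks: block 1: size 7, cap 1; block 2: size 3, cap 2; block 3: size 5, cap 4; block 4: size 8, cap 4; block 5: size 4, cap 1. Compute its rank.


Rank of a partition matroid = sum of min(|Si|, ci) for each block.
= min(7,1) + min(3,2) + min(5,4) + min(8,4) + min(4,1)
= 1 + 2 + 4 + 4 + 1
= 12.

12


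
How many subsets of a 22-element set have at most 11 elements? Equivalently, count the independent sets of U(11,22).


Independent sets of U(11,22) are all subsets of size <= 11.
Count = (22 choose 0) + (22 choose 1) + (22 choose 2) + (22 choose 3) + (22 choose 4) + (22 choose 5) + (22 choose 6) + (22 choose 7) + (22 choose 8) + (22 choose 9) + (22 choose 10) + (22 choose 11)
     = 1 + 22 + 231 + 1540 + 7315 + 26334 + 74613 + 170544 + 319770 + 497420 + 646646 + 705432
     = 2449868.

2449868


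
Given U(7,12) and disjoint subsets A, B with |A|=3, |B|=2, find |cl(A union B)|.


|A union B| = 3 + 2 = 5 (disjoint).
In U(7,12), cl(S) = S if |S| < 7, else cl(S) = E.
Since 5 < 7, cl(A union B) = A union B.
|cl(A union B)| = 5.

5


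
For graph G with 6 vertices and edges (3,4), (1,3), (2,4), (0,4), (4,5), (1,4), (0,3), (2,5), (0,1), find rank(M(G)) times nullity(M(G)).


r(M) = |V| - c = 6 - 1 = 5.
nullity = |E| - r(M) = 9 - 5 = 4.
Product = 5 * 4 = 20.

20


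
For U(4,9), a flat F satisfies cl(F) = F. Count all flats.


Flats of U(4,9): every subset of size < 4 is a flat, plus E itself.
Count = C(9,0) + C(9,1) + C(9,2) + C(9,3) + 1
     = 1 + 9 + 36 + 84 + 1
     = 131.

131


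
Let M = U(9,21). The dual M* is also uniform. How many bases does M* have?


The dual of U(r,n) is U(n-r, n) = U(12,21).
Bases of U(12,21) are all (12)-element subsets.
|B(M*)| = (21 choose 12) = 293930.

293930


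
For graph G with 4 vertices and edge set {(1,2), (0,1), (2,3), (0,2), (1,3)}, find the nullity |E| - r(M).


Cycle rank (nullity) = |E| - r(M) = |E| - (|V| - c).
|E| = 5, |V| = 4, c = 1.
Nullity = 5 - (4 - 1) = 5 - 3 = 2.

2


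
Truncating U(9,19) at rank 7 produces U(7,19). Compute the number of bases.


Truncating U(9,19) to rank 7 gives U(7,19).
Bases of U(7,19) are all 7-element subsets of 19 elements.
Number of bases = (19 choose 7) = 50388.

50388


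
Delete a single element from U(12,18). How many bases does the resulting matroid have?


Deleting e from U(12,18) gives U(12,17) since n > r.
Bases of U(12,17) = (17 choose 12) = 6188.

6188


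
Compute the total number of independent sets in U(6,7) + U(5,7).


For a direct sum, |I(M1+M2)| = |I(M1)| * |I(M2)|.
|I(U(6,7))| = sum C(7,k) for k=0..6 = 127.
|I(U(5,7))| = sum C(7,k) for k=0..5 = 120.
Total = 127 * 120 = 15240.

15240


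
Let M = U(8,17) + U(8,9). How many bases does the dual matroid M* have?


(M1+M2)* = M1* + M2*.
M1* = U(9,17), bases: C(17,9) = 24310.
M2* = U(1,9), bases: C(9,1) = 9.
|B(M*)| = 24310 * 9 = 218790.

218790


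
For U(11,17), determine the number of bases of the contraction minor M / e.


Contracting e from U(11,17) gives U(10,16).
Bases of U(10,16) = (16 choose 10) = 8008.

8008


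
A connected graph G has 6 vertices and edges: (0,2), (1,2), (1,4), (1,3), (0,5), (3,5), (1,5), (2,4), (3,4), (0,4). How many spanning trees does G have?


By Kirchhoff's matrix tree theorem, the number of spanning trees equals
the determinant of any cofactor of the Laplacian matrix L.
G has 6 vertices and 10 edges.
Computing the (5 x 5) cofactor determinant gives 130.

130


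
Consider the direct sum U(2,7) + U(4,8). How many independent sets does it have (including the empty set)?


For a direct sum, |I(M1+M2)| = |I(M1)| * |I(M2)|.
|I(U(2,7))| = sum C(7,k) for k=0..2 = 29.
|I(U(4,8))| = sum C(8,k) for k=0..4 = 163.
Total = 29 * 163 = 4727.

4727


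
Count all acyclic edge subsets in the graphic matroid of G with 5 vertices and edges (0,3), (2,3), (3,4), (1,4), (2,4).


An independent set in a graphic matroid is an acyclic edge subset.
G has 5 vertices and 5 edges.
Enumerate all 2^5 = 32 subsets, checking for acyclicity.
Total independent sets = 28.

28


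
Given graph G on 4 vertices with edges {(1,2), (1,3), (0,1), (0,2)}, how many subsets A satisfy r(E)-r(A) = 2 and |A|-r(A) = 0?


R(x,y) = sum over A in 2^E of x^(r(E)-r(A)) * y^(|A|-r(A)).
G has 4 vertices, 4 edges. r(E) = 3.
Enumerate all 2^4 = 16 subsets.
Count subsets with r(E)-r(A)=2 and |A|-r(A)=0: 4.

4


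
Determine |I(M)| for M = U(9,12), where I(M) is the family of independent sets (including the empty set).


Independent sets of U(9,12) are all subsets of size <= 9.
Count = (12 choose 0) + (12 choose 1) + (12 choose 2) + (12 choose 3) + (12 choose 4) + (12 choose 5) + (12 choose 6) + (12 choose 7) + (12 choose 8) + (12 choose 9)
     = 1 + 12 + 66 + 220 + 495 + 792 + 924 + 792 + 495 + 220
     = 4017.

4017


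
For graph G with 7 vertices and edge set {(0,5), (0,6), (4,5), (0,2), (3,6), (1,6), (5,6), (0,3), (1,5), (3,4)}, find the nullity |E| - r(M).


Cycle rank (nullity) = |E| - r(M) = |E| - (|V| - c).
|E| = 10, |V| = 7, c = 1.
Nullity = 10 - (7 - 1) = 10 - 6 = 4.

4


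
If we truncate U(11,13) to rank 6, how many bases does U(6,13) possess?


Truncating U(11,13) to rank 6 gives U(6,13).
Bases of U(6,13) are all 6-element subsets of 13 elements.
Number of bases = (13 choose 6) = 1716.

1716


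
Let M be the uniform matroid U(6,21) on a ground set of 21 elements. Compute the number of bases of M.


Bases of U(6,21) are all 6-element subsets of the 21-element ground set.
Number of bases = C(21,6).
(21 choose 6) = 54264.

54264


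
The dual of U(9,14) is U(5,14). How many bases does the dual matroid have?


The dual of U(r,n) is U(n-r, n) = U(5,14).
Bases of U(5,14) are all (5)-element subsets.
|B(M*)| = C(14,5) = 2002.

2002


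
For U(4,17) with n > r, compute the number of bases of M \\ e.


Deleting e from U(4,17) gives U(4,16) since n > r.
Bases of U(4,16) = C(16,4) = (16 * 15 * 14 * 13) / (1 * 2 * 3 * 4) = 1820.

1820


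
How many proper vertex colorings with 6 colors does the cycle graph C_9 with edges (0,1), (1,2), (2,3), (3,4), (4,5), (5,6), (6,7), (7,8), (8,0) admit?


P(C_9, k) = (k-1)^9 + (-1)^9*(k-1).
P(6) = (5)^9 - 5
= 1953125 - 5 = 1953120.

1953120


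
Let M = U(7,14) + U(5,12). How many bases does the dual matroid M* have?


(M1+M2)* = M1* + M2*.
M1* = U(7,14), bases: C(14,7) = 3432.
M2* = U(7,12), bases: C(12,7) = 792.
|B(M*)| = 3432 * 792 = 2718144.

2718144


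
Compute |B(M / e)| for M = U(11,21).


Contracting e from U(11,21) gives U(10,20).
Bases of U(10,20) = C(20,10) = 20! / (10! * 10!) = 184756.

184756


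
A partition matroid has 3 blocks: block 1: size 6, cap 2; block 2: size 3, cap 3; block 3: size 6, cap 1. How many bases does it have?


A basis picks exactly ci elements from block i.
Number of bases = product of C(|Si|, ci).
= C(6,2) * C(3,3) * C(6,1)
= 15 * 1 * 6
= 90.

90


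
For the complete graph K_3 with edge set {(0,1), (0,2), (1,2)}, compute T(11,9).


T(K_3; x,y) = x^2 + x + y.
T(11,9) = 121 + 11 + 9 = 141.

141


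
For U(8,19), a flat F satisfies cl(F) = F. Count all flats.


Flats of U(8,19): every subset of size < 8 is a flat, plus E itself.
Count = (19 choose 0) + (19 choose 1) + (19 choose 2) + (19 choose 3) + (19 choose 4) + (19 choose 5) + (19 choose 6) + (19 choose 7) + 1
     = 1 + 19 + 171 + 969 + 3876 + 11628 + 27132 + 50388 + 1
     = 94185.

94185


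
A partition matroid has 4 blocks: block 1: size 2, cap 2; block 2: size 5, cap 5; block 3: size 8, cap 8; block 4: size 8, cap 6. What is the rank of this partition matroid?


Rank of a partition matroid = sum of min(|Si|, ci) for each block.
= min(2,2) + min(5,5) + min(8,8) + min(8,6)
= 2 + 5 + 8 + 6
= 21.

21


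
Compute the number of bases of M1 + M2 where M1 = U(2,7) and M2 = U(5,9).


Bases of a direct sum M1 + M2: |B| = |B(M1)| * |B(M2)|.
|B(U(2,7))| = C(7,2) = 21.
|B(U(5,9))| = C(9,5) = 126.
Total bases = 21 * 126 = 2646.

2646


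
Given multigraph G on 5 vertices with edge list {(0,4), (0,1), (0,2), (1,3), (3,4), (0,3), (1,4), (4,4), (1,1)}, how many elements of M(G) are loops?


In a graphic matroid, a loop is a self-loop edge (u,u) with rank 0.
Examining all 9 edges for self-loops...
Self-loops found: (4,4), (1,1)
Number of loops = 2.

2


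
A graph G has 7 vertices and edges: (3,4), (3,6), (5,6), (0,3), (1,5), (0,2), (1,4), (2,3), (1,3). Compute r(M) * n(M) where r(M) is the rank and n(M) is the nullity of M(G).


r(M) = |V| - c = 7 - 1 = 6.
nullity = |E| - r(M) = 9 - 6 = 3.
Product = 6 * 3 = 18.

18


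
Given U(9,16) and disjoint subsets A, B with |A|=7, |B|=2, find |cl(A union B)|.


|A union B| = 7 + 2 = 9 (disjoint).
In U(9,16), cl(S) = S if |S| < 9, else cl(S) = E.
Since 9 >= 9, cl(A union B) = E.
|cl(A union B)| = 16.

16


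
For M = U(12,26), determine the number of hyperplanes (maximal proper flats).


Hyperplanes of U(12,26) are flats of rank 11.
In a uniform matroid, these are exactly the (11)-element subsets.
Count = C(26,11) = 7726160.

7726160


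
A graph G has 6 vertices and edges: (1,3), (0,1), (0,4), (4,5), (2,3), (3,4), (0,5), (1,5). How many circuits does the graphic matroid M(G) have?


A circuit in a graphic matroid = edge set of a simple cycle.
G has 6 vertices and 8 edges.
Enumerating all minimal edge subsets forming cycles...
Total circuits found: 7.

7


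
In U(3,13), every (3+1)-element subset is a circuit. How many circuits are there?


In U(3,13), circuits are the (4)-element subsets.
Any set of 4 elements is dependent, and removing any one element gives
an independent set of size 3, so it is a minimal dependent set.
Number of circuits = C(13,4) = (13 * 12 * 11 * 10) / (1 * 2 * 3 * 4) = 715.

715


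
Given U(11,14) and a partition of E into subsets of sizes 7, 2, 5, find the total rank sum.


r(Ai) = min(|Ai|, 11) for each part.
Sum = min(7,11) + min(2,11) + min(5,11)
    = 7 + 2 + 5
    = 14.

14


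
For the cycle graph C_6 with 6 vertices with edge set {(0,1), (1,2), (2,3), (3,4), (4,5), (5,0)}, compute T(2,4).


T(C_6; x,y) = x + x^2 + ... + x^(5) + y.
T(2,4) = 2^1 + 2^2 + 2^3 + 2^4 + 2^5 + 4
= 2 + 4 + 8 + 16 + 32 + 4
= 66.

66


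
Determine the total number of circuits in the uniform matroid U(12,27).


In U(12,27), circuits are the (13)-element subsets.
Any set of 13 elements is dependent, and removing any one element gives
an independent set of size 12, so it is a minimal dependent set.
Number of circuits = C(27,13) = 20058300.

20058300


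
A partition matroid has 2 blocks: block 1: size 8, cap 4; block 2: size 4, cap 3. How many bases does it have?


A basis picks exactly ci elements from block i.
Number of bases = product of C(|Si|, ci).
= C(8,4) * C(4,3)
= 70 * 4
= 280.

280


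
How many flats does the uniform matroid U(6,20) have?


Flats of U(6,20): every subset of size < 6 is a flat, plus E itself.
Count = C(20,0) + C(20,1) + C(20,2) + C(20,3) + C(20,4) + C(20,5) + 1
     = 1 + 20 + 190 + 1140 + 4845 + 15504 + 1
     = 21701.

21701


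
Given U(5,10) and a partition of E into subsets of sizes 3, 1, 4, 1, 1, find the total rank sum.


r(Ai) = min(|Ai|, 5) for each part.
Sum = min(3,5) + min(1,5) + min(4,5) + min(1,5) + min(1,5)
    = 3 + 1 + 4 + 1 + 1
    = 10.

10


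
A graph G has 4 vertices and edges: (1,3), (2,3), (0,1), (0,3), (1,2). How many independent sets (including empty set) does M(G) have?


An independent set in a graphic matroid is an acyclic edge subset.
G has 4 vertices and 5 edges.
Enumerate all 2^5 = 32 subsets, checking for acyclicity.
Total independent sets = 24.

24


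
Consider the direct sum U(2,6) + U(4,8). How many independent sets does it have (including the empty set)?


For a direct sum, |I(M1+M2)| = |I(M1)| * |I(M2)|.
|I(U(2,6))| = sum C(6,k) for k=0..2 = 22.
|I(U(4,8))| = sum C(8,k) for k=0..4 = 163.
Total = 22 * 163 = 3586.

3586


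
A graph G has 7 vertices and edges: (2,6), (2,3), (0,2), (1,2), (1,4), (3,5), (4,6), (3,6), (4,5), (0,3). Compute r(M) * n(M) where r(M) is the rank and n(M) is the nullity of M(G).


r(M) = |V| - c = 7 - 1 = 6.
nullity = |E| - r(M) = 10 - 6 = 4.
Product = 6 * 4 = 24.

24


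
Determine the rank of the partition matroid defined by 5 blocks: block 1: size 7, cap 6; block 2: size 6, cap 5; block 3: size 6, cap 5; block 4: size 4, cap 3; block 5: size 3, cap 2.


Rank of a partition matroid = sum of min(|Si|, ci) for each block.
= min(7,6) + min(6,5) + min(6,5) + min(4,3) + min(3,2)
= 6 + 5 + 5 + 3 + 2
= 21.

21


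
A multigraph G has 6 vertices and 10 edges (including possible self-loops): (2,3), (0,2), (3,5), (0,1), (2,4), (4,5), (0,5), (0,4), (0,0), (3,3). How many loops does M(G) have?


In a graphic matroid, a loop is a self-loop edge (u,u) with rank 0.
Examining all 10 edges for self-loops...
Self-loops found: (0,0), (3,3)
Number of loops = 2.

2


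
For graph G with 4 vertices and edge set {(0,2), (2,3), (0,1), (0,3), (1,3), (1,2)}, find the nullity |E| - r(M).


Cycle rank (nullity) = |E| - r(M) = |E| - (|V| - c).
|E| = 6, |V| = 4, c = 1.
Nullity = 6 - (4 - 1) = 6 - 3 = 3.

3


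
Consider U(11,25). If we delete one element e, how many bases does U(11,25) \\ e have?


Deleting e from U(11,25) gives U(11,24) since n > r.
Bases of U(11,24) = C(24,11) = 2496144.

2496144


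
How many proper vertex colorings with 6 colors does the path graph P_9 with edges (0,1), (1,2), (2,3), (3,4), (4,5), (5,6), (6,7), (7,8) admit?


P(P_9, k) = k * (k-1)^(8).
P(6) = 6 * 5^8 = 6 * 390625 = 2343750.

2343750


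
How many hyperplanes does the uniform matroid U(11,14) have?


Hyperplanes of U(11,14) are flats of rank 10.
In a uniform matroid, these are exactly the (10)-element subsets.
Count = C(14,10) = 14! / (10! * 4!) = 1001.

1001


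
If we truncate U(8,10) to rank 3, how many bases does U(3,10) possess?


Truncating U(8,10) to rank 3 gives U(3,10).
Bases of U(3,10) are all 3-element subsets of 10 elements.
Number of bases = (10 choose 3) = 120.

120


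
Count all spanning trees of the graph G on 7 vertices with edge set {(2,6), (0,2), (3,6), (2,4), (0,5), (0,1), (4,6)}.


By Kirchhoff's matrix tree theorem, the number of spanning trees equals
the determinant of any cofactor of the Laplacian matrix L.
G has 7 vertices and 7 edges.
Computing the (6 x 6) cofactor determinant gives 3.

3


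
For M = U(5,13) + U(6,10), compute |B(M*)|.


(M1+M2)* = M1* + M2*.
M1* = U(8,13), bases: C(13,8) = 1287.
M2* = U(4,10), bases: C(10,4) = 210.
|B(M*)| = 1287 * 210 = 270270.

270270


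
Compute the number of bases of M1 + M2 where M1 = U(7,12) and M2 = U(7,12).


Bases of a direct sum M1 + M2: |B| = |B(M1)| * |B(M2)|.
|B(U(7,12))| = C(12,7) = 792.
|B(U(7,12))| = C(12,7) = 792.
Total bases = 792 * 792 = 627264.

627264


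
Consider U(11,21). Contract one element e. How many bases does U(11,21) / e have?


Contracting e from U(11,21) gives U(10,20).
Bases of U(10,20) = (20 choose 10) = 184756.

184756


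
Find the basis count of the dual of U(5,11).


The dual of U(r,n) is U(n-r, n) = U(6,11).
Bases of U(6,11) are all (6)-element subsets.
|B(M*)| = C(11,6) = 11! / (6! * 5!) = 462.

462


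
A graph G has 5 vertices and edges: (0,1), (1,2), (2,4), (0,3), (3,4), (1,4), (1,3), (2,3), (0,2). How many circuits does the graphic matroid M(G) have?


A circuit in a graphic matroid = edge set of a simple cycle.
G has 5 vertices and 9 edges.
Enumerating all minimal edge subsets forming cycles...
Total circuits found: 22.

22


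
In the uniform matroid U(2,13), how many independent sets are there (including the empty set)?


Independent sets of U(2,13) are all subsets of size <= 2.
Count = (13 choose 0) + (13 choose 1) + (13 choose 2)
     = 1 + 13 + 78
     = 92.

92


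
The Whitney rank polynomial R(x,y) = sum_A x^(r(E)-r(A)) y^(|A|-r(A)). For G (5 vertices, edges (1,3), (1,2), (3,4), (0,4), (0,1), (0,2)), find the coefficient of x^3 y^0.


R(x,y) = sum over A in 2^E of x^(r(E)-r(A)) * y^(|A|-r(A)).
G has 5 vertices, 6 edges. r(E) = 4.
Enumerate all 2^6 = 64 subsets.
Count subsets with r(E)-r(A)=3 and |A|-r(A)=0: 6.

6


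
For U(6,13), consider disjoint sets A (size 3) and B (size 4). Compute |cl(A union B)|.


|A union B| = 3 + 4 = 7 (disjoint).
In U(6,13), cl(S) = S if |S| < 6, else cl(S) = E.
Since 7 >= 6, cl(A union B) = E.
|cl(A union B)| = 13.

13


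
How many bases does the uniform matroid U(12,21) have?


Bases of U(12,21) are all 12-element subsets of the 21-element ground set.
Number of bases = C(21,12).
(21 choose 12) = 293930.

293930


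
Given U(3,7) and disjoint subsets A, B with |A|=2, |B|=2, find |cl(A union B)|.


|A union B| = 2 + 2 = 4 (disjoint).
In U(3,7), cl(S) = S if |S| < 3, else cl(S) = E.
Since 4 >= 3, cl(A union B) = E.
|cl(A union B)| = 7.

7


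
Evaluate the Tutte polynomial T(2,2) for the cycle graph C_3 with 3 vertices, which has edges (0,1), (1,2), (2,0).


T(C_3; x,y) = x + x^2 + ... + x^(2) + y.
T(2,2) = 2^1 + 2^2 + 2
= 2 + 4 + 2
= 8.

8


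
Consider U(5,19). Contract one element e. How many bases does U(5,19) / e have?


Contracting e from U(5,19) gives U(4,18).
Bases of U(4,18) = (18 choose 4) = 3060.

3060


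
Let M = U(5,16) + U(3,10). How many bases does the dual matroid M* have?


(M1+M2)* = M1* + M2*.
M1* = U(11,16), bases: C(16,11) = 4368.
M2* = U(7,10), bases: C(10,7) = 120.
|B(M*)| = 4368 * 120 = 524160.

524160


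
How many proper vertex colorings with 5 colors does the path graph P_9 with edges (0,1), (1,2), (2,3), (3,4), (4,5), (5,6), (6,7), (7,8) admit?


P(P_9, k) = k * (k-1)^(8).
P(5) = 5 * 4^8 = 5 * 65536 = 327680.

327680


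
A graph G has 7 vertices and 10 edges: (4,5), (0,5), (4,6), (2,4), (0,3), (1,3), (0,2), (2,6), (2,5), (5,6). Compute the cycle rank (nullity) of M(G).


Cycle rank (nullity) = |E| - r(M) = |E| - (|V| - c).
|E| = 10, |V| = 7, c = 1.
Nullity = 10 - (7 - 1) = 10 - 6 = 4.

4


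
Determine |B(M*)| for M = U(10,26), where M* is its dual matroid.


The dual of U(r,n) is U(n-r, n) = U(16,26).
Bases of U(16,26) are all (16)-element subsets.
|B(M*)| = C(26,16) = 5311735.

5311735


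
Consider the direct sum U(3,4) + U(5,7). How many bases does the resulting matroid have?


Bases of a direct sum M1 + M2: |B| = |B(M1)| * |B(M2)|.
|B(U(3,4))| = C(4,3) = 4.
|B(U(5,7))| = C(7,5) = 21.
Total bases = 4 * 21 = 84.

84


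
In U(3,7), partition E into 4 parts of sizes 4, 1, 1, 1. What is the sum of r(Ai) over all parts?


r(Ai) = min(|Ai|, 3) for each part.
Sum = min(4,3) + min(1,3) + min(1,3) + min(1,3)
    = 3 + 1 + 1 + 1
    = 6.

6


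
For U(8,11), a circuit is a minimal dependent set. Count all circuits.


In U(8,11), circuits are the (9)-element subsets.
Any set of 9 elements is dependent, and removing any one element gives
an independent set of size 8, so it is a minimal dependent set.
Number of circuits = C(11,9) = 11! / (9! * 2!) = 55.

55


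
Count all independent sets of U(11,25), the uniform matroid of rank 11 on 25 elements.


Independent sets of U(11,25) are all subsets of size <= 11.
Count = C(25,0) + C(25,1) + C(25,2) + C(25,3) + C(25,4) + C(25,5) + C(25,6) + C(25,7) + C(25,8) + C(25,9) + C(25,10) + C(25,11)
     = 1 + 25 + 300 + 2300 + 12650 + 53130 + 177100 + 480700 + 1081575 + 2042975 + 3268760 + 4457400
     = 11576916.

11576916


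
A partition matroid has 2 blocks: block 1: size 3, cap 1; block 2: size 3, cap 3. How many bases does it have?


A basis picks exactly ci elements from block i.
Number of bases = product of C(|Si|, ci).
= C(3,1) * C(3,3)
= 3 * 1
= 3.

3


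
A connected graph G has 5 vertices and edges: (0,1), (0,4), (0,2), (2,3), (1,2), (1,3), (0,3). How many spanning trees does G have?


By Kirchhoff's matrix tree theorem, the number of spanning trees equals
the determinant of any cofactor of the Laplacian matrix L.
G has 5 vertices and 7 edges.
Computing the (4 x 4) cofactor determinant gives 16.

16


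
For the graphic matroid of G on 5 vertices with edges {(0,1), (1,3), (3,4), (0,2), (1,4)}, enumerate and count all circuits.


A circuit in a graphic matroid = edge set of a simple cycle.
G has 5 vertices and 5 edges.
Enumerating all minimal edge subsets forming cycles...
Total circuits found: 1.

1


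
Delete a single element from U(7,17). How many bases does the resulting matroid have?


Deleting e from U(7,17) gives U(7,16) since n > r.
Bases of U(7,16) = C(16,7) = 16! / (7! * 9!) = 11440.

11440


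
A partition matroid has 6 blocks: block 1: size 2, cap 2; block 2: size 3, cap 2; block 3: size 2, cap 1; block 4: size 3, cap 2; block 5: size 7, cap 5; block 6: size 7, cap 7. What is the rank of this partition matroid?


Rank of a partition matroid = sum of min(|Si|, ci) for each block.
= min(2,2) + min(3,2) + min(2,1) + min(3,2) + min(7,5) + min(7,7)
= 2 + 2 + 1 + 2 + 5 + 7
= 19.

19


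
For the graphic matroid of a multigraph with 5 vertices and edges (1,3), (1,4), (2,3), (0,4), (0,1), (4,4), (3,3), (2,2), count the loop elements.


In a graphic matroid, a loop is a self-loop edge (u,u) with rank 0.
Examining all 8 edges for self-loops...
Self-loops found: (4,4), (3,3), (2,2)
Number of loops = 3.

3


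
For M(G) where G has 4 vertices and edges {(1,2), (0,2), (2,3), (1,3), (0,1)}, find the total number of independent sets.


An independent set in a graphic matroid is an acyclic edge subset.
G has 4 vertices and 5 edges.
Enumerate all 2^5 = 32 subsets, checking for acyclicity.
Total independent sets = 24.

24


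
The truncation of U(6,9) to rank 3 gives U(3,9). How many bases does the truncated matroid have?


Truncating U(6,9) to rank 3 gives U(3,9).
Bases of U(3,9) are all 3-element subsets of 9 elements.
Number of bases = C(9,3) = (9 * 8 * 7) / (1 * 2 * 3) = 84.

84


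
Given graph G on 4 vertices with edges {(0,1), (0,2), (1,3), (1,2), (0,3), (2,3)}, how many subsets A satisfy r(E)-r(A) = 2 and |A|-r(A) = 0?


R(x,y) = sum over A in 2^E of x^(r(E)-r(A)) * y^(|A|-r(A)).
G has 4 vertices, 6 edges. r(E) = 3.
Enumerate all 2^6 = 64 subsets.
Count subsets with r(E)-r(A)=2 and |A|-r(A)=0: 6.

6


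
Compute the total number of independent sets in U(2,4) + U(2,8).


For a direct sum, |I(M1+M2)| = |I(M1)| * |I(M2)|.
|I(U(2,4))| = sum C(4,k) for k=0..2 = 11.
|I(U(2,8))| = sum C(8,k) for k=0..2 = 37.
Total = 11 * 37 = 407.

407


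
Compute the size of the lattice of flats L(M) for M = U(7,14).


Flats of U(7,14): every subset of size < 7 is a flat, plus E itself.
Count = (14 choose 0) + (14 choose 1) + (14 choose 2) + (14 choose 3) + (14 choose 4) + (14 choose 5) + (14 choose 6) + 1
     = 1 + 14 + 91 + 364 + 1001 + 2002 + 3003 + 1
     = 6477.

6477


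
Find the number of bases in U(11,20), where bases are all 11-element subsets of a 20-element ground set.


Bases of U(11,20) are all 11-element subsets of the 20-element ground set.
Number of bases = C(20,11).
C(20,11) = 167960.

167960


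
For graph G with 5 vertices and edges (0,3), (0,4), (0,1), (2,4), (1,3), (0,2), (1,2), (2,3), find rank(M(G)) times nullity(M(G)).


r(M) = |V| - c = 5 - 1 = 4.
nullity = |E| - r(M) = 8 - 4 = 4.
Product = 4 * 4 = 16.

16


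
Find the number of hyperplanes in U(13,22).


Hyperplanes of U(13,22) are flats of rank 12.
In a uniform matroid, these are exactly the (12)-element subsets.
Count = (22 choose 12) = 646646.

646646


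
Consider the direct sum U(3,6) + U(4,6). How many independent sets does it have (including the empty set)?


For a direct sum, |I(M1+M2)| = |I(M1)| * |I(M2)|.
|I(U(3,6))| = sum C(6,k) for k=0..3 = 42.
|I(U(4,6))| = sum C(6,k) for k=0..4 = 57.
Total = 42 * 57 = 2394.

2394


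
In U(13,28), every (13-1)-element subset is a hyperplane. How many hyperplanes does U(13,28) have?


Hyperplanes of U(13,28) are flats of rank 12.
In a uniform matroid, these are exactly the (12)-element subsets.
Count = (28 choose 12) = 30421755.

30421755


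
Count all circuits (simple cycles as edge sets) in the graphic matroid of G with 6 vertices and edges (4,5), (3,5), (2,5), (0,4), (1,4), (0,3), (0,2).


A circuit in a graphic matroid = edge set of a simple cycle.
G has 6 vertices and 7 edges.
Enumerating all minimal edge subsets forming cycles...
Total circuits found: 3.

3


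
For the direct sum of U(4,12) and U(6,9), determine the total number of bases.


Bases of a direct sum M1 + M2: |B| = |B(M1)| * |B(M2)|.
|B(U(4,12))| = C(12,4) = 495.
|B(U(6,9))| = C(9,6) = 84.
Total bases = 495 * 84 = 41580.

41580


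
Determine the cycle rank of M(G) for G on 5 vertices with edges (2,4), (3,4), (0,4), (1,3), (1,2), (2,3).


Cycle rank (nullity) = |E| - r(M) = |E| - (|V| - c).
|E| = 6, |V| = 5, c = 1.
Nullity = 6 - (5 - 1) = 6 - 4 = 2.

2


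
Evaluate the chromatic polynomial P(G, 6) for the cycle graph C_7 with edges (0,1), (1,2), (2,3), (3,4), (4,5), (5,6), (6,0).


P(C_7, k) = (k-1)^7 + (-1)^7*(k-1).
P(6) = (5)^7 - 5
= 78125 - 5 = 78120.

78120


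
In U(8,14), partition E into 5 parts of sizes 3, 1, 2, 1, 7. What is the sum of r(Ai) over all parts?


r(Ai) = min(|Ai|, 8) for each part.
Sum = min(3,8) + min(1,8) + min(2,8) + min(1,8) + min(7,8)
    = 3 + 1 + 2 + 1 + 7
    = 14.

14


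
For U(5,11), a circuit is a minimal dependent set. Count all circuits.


In U(5,11), circuits are the (6)-element subsets.
Any set of 6 elements is dependent, and removing any one element gives
an independent set of size 5, so it is a minimal dependent set.
Number of circuits = (11 choose 6) = 462.

462


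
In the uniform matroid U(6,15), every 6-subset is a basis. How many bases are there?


Bases of U(6,15) are all 6-element subsets of the 15-element ground set.
Number of bases = C(15,6).
(15 choose 6) = 5005.

5005


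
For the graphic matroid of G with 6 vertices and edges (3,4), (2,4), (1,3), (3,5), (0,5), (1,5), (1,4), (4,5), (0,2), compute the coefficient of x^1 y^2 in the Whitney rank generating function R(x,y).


R(x,y) = sum over A in 2^E of x^(r(E)-r(A)) * y^(|A|-r(A)).
G has 6 vertices, 9 edges. r(E) = 5.
Enumerate all 2^9 = 512 subsets.
Count subsets with r(E)-r(A)=1 and |A|-r(A)=2: 20.

20


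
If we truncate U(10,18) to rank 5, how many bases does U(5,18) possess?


Truncating U(10,18) to rank 5 gives U(5,18).
Bases of U(5,18) are all 5-element subsets of 18 elements.
Number of bases = C(18,5) = 18! / (5! * 13!) = 8568.

8568


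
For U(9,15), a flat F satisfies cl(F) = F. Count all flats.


Flats of U(9,15): every subset of size < 9 is a flat, plus E itself.
Count = (15 choose 0) + (15 choose 1) + (15 choose 2) + (15 choose 3) + (15 choose 4) + (15 choose 5) + (15 choose 6) + (15 choose 7) + (15 choose 8) + 1
     = 1 + 15 + 105 + 455 + 1365 + 3003 + 5005 + 6435 + 6435 + 1
     = 22820.

22820


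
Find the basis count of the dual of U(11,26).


The dual of U(r,n) is U(n-r, n) = U(15,26).
Bases of U(15,26) are all (15)-element subsets.
|B(M*)| = C(26,15) = 26! / (15! * 11!) = 7726160.

7726160


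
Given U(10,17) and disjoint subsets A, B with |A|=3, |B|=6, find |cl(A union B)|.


|A union B| = 3 + 6 = 9 (disjoint).
In U(10,17), cl(S) = S if |S| < 10, else cl(S) = E.
Since 9 < 10, cl(A union B) = A union B.
|cl(A union B)| = 9.

9


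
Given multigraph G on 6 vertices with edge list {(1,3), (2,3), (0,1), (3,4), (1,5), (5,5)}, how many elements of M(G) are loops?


In a graphic matroid, a loop is a self-loop edge (u,u) with rank 0.
Examining all 6 edges for self-loops...
Self-loops found: (5,5)
Number of loops = 1.

1


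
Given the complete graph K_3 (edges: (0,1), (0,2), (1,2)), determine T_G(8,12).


T(K_3; x,y) = x^2 + x + y.
T(8,12) = 64 + 8 + 12 = 84.

84


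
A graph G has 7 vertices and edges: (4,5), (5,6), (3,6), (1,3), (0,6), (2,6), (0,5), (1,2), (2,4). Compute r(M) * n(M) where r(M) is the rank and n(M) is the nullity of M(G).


r(M) = |V| - c = 7 - 1 = 6.
nullity = |E| - r(M) = 9 - 6 = 3.
Product = 6 * 3 = 18.

18


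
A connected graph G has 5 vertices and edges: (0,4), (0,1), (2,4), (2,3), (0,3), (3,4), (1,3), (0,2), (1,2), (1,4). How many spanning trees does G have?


By Kirchhoff's matrix tree theorem, the number of spanning trees equals
the determinant of any cofactor of the Laplacian matrix L.
G has 5 vertices and 10 edges.
Computing the (4 x 4) cofactor determinant gives 125.

125


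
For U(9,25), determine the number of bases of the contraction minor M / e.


Contracting e from U(9,25) gives U(8,24).
Bases of U(8,24) = (24 choose 8) = 735471.

735471


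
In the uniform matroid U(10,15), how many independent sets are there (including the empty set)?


Independent sets of U(10,15) are all subsets of size <= 10.
Count = C(15,0) + C(15,1) + C(15,2) + C(15,3) + C(15,4) + C(15,5) + C(15,6) + C(15,7) + C(15,8) + C(15,9) + C(15,10)
     = 1 + 15 + 105 + 455 + 1365 + 3003 + 5005 + 6435 + 6435 + 5005 + 3003
     = 30827.

30827


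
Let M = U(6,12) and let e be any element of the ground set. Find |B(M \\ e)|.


Deleting e from U(6,12) gives U(6,11) since n > r.
Bases of U(6,11) = C(11,6) = 11! / (6! * 5!) = 462.

462


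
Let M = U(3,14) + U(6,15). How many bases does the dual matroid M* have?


(M1+M2)* = M1* + M2*.
M1* = U(11,14), bases: C(14,11) = 364.
M2* = U(9,15), bases: C(15,9) = 5005.
|B(M*)| = 364 * 5005 = 1821820.

1821820


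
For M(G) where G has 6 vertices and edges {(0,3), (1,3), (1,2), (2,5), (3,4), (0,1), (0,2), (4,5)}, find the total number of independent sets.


An independent set in a graphic matroid is an acyclic edge subset.
G has 6 vertices and 8 edges.
Enumerate all 2^8 = 256 subsets, checking for acyclicity.
Total independent sets = 182.

182


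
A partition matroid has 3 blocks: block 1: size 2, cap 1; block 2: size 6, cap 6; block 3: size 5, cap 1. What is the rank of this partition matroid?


Rank of a partition matroid = sum of min(|Si|, ci) for each block.
= min(2,1) + min(6,6) + min(5,1)
= 1 + 6 + 1
= 8.

8


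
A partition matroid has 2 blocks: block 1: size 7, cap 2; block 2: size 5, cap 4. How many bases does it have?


A basis picks exactly ci elements from block i.
Number of bases = product of C(|Si|, ci).
= C(7,2) * C(5,4)
= 21 * 5
= 105.

105


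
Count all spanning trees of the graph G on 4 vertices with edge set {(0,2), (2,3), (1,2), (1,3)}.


By Kirchhoff's matrix tree theorem, the number of spanning trees equals
the determinant of any cofactor of the Laplacian matrix L.
G has 4 vertices and 4 edges.
Computing the (3 x 3) cofactor determinant gives 3.

3


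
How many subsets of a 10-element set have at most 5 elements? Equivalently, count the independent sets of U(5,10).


Independent sets of U(5,10) are all subsets of size <= 5.
Count = (10 choose 0) + (10 choose 1) + (10 choose 2) + (10 choose 3) + (10 choose 4) + (10 choose 5)
     = 1 + 10 + 45 + 120 + 210 + 252
     = 638.

638


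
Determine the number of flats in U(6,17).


Flats of U(6,17): every subset of size < 6 is a flat, plus E itself.
Count = C(17,0) + C(17,1) + C(17,2) + C(17,3) + C(17,4) + C(17,5) + 1
     = 1 + 17 + 136 + 680 + 2380 + 6188 + 1
     = 9403.

9403


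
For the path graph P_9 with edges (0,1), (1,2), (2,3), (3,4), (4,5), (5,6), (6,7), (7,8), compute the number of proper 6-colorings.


P(P_9, k) = k * (k-1)^(8).
P(6) = 6 * 5^8 = 6 * 390625 = 2343750.

2343750


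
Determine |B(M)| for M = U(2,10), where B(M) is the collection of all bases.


Bases of U(2,10) are all 2-element subsets of the 10-element ground set.
Number of bases = C(10,2).
C(10,2) = (10 * 9) / (1 * 2) = 45.

45


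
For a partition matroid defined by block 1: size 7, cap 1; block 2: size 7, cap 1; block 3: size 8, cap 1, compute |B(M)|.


A basis picks exactly ci elements from block i.
Number of bases = product of C(|Si|, ci).
= C(7,1) * C(7,1) * C(8,1)
= 7 * 7 * 8
= 392.

392


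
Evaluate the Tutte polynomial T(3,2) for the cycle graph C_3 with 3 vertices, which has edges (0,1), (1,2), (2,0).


T(C_3; x,y) = x + x^2 + ... + x^(2) + y.
T(3,2) = 3^1 + 3^2 + 2
= 3 + 9 + 2
= 14.

14


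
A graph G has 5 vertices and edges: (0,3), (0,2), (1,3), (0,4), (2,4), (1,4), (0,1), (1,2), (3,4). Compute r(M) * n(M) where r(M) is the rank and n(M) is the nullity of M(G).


r(M) = |V| - c = 5 - 1 = 4.
nullity = |E| - r(M) = 9 - 4 = 5.
Product = 4 * 5 = 20.

20


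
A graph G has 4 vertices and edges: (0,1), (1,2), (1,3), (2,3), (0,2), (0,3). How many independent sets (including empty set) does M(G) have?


An independent set in a graphic matroid is an acyclic edge subset.
G has 4 vertices and 6 edges.
Enumerate all 2^6 = 64 subsets, checking for acyclicity.
Total independent sets = 38.

38


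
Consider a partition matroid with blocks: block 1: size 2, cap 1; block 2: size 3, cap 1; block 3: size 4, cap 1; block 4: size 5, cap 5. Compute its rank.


Rank of a partition matroid = sum of min(|Si|, ci) for each block.
= min(2,1) + min(3,1) + min(4,1) + min(5,5)
= 1 + 1 + 1 + 5
= 8.

8


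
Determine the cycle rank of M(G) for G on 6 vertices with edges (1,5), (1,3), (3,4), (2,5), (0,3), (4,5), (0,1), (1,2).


Cycle rank (nullity) = |E| - r(M) = |E| - (|V| - c).
|E| = 8, |V| = 6, c = 1.
Nullity = 8 - (6 - 1) = 8 - 5 = 3.

3


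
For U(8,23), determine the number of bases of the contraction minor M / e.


Contracting e from U(8,23) gives U(7,22).
Bases of U(7,22) = C(22,7) = 170544.

170544


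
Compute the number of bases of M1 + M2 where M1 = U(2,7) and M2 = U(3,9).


Bases of a direct sum M1 + M2: |B| = |B(M1)| * |B(M2)|.
|B(U(2,7))| = C(7,2) = 21.
|B(U(3,9))| = C(9,3) = 84.
Total bases = 21 * 84 = 1764.

1764


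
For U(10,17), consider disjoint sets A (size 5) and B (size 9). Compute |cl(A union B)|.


|A union B| = 5 + 9 = 14 (disjoint).
In U(10,17), cl(S) = S if |S| < 10, else cl(S) = E.
Since 14 >= 10, cl(A union B) = E.
|cl(A union B)| = 17.

17


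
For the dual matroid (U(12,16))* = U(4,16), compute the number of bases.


The dual of U(r,n) is U(n-r, n) = U(4,16).
Bases of U(4,16) are all (4)-element subsets.
|B(M*)| = C(16,4) = 16! / (4! * 12!) = 1820.

1820


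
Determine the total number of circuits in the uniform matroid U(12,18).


In U(12,18), circuits are the (13)-element subsets.
Any set of 13 elements is dependent, and removing any one element gives
an independent set of size 12, so it is a minimal dependent set.
Number of circuits = (18 choose 13) = 8568.

8568


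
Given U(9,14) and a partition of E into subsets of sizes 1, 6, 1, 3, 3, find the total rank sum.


r(Ai) = min(|Ai|, 9) for each part.
Sum = min(1,9) + min(6,9) + min(1,9) + min(3,9) + min(3,9)
    = 1 + 6 + 1 + 3 + 3
    = 14.

14


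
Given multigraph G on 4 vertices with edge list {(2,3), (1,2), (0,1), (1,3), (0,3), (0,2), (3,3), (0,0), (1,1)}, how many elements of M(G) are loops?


In a graphic matroid, a loop is a self-loop edge (u,u) with rank 0.
Examining all 9 edges for self-loops...
Self-loops found: (3,3), (0,0), (1,1)
Number of loops = 3.

3


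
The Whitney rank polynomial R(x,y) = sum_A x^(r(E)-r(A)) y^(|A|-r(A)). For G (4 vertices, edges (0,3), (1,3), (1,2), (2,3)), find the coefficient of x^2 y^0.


R(x,y) = sum over A in 2^E of x^(r(E)-r(A)) * y^(|A|-r(A)).
G has 4 vertices, 4 edges. r(E) = 3.
Enumerate all 2^4 = 16 subsets.
Count subsets with r(E)-r(A)=2 and |A|-r(A)=0: 4.

4


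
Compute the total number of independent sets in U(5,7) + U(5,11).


For a direct sum, |I(M1+M2)| = |I(M1)| * |I(M2)|.
|I(U(5,7))| = sum C(7,k) for k=0..5 = 120.
|I(U(5,11))| = sum C(11,k) for k=0..5 = 1024.
Total = 120 * 1024 = 122880.

122880
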